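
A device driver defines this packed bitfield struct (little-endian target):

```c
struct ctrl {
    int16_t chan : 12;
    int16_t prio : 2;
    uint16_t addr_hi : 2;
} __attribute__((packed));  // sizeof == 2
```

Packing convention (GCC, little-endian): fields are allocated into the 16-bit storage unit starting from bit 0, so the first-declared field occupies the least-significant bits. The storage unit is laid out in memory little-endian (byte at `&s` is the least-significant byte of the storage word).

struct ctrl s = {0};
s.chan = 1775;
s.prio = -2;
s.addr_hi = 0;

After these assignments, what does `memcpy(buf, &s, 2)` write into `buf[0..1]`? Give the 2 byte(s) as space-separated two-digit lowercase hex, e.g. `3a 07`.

ef 26

[0+:12] chan=1775 & 0xfff = 0x6ef; word=0x06ef
[12+:2] prio=-2 & 0x3 = 0x2; word=0x26ef
[14+:2] addr_hi=0 & 0x3 = 0x0; word=0x26ef
word = 0x26ef → little-endian bytes:
  [0]=0xef  [1]=0x26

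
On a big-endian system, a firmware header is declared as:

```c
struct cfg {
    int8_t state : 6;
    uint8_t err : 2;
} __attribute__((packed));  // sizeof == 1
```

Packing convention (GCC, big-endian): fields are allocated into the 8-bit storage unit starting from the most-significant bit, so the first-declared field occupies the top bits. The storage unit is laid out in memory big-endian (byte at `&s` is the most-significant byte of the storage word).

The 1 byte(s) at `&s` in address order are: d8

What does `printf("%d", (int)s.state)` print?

-10

[0]=0xd8 (big-endian) → word 0xd8
state [2+:6] = (word>>2) & 0x3f = 54  ←
err [0+:2] = (word>>0) & 0x3 = 0
state signed 6b, MSB=1: 54 - 64 = -10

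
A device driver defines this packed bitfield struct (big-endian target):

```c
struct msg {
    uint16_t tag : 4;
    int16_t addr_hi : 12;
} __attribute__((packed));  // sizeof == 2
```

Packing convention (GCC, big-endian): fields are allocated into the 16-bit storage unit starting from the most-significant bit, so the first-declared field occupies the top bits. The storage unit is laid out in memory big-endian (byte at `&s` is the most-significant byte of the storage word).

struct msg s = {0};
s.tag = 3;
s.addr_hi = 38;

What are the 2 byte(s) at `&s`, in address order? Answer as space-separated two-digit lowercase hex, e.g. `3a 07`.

30 26

tag (4b) val=3 bits=0x3 at bit 12: 0x3000
addr_hi (12b) val=38 bits=0x26 at bit 0: 0x3026
word = 0x3026 → big-endian bytes:
  [0]=0x30  [1]=0x26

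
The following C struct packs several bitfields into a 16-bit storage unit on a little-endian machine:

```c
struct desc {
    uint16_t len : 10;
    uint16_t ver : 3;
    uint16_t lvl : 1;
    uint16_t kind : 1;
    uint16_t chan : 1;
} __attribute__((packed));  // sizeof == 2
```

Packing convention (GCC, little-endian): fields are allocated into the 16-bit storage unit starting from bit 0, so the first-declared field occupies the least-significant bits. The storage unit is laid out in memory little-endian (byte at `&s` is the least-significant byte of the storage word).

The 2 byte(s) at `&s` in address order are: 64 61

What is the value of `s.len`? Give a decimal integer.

[0]=0x64 [1]=0x61 (little-endian) → word 0x6164
len:10 @ bit 0 → (0x6164>>0)&0x3ff = 0x164  ←
ver:3 @ bit 10 → (0x6164>>10)&0x7 = 0x0
lvl:1 @ bit 13 → (0x6164>>13)&0x1 = 0x1
kind:1 @ bit 14 → (0x6164>>14)&0x1 = 0x1
chan:1 @ bit 15 → (0x6164>>15)&0x1 = 0x0

356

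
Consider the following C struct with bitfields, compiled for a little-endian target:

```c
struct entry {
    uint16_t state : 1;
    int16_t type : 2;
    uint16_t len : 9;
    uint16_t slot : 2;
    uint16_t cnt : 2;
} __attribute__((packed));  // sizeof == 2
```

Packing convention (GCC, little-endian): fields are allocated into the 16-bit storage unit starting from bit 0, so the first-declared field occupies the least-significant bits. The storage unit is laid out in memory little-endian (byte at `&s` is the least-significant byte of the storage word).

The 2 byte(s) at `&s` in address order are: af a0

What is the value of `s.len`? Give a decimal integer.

[0]=0xaf [1]=0xa0 (little-endian) → word 0xa0af
state [0+:1] = (word>>0) & 0x1 = 1
type [1+:2] = (word>>1) & 0x3 = 3
len [3+:9] = (word>>3) & 0x1ff = 21  ←
slot [12+:2] = (word>>12) & 0x3 = 2
cnt [14+:2] = (word>>14) & 0x3 = 2

21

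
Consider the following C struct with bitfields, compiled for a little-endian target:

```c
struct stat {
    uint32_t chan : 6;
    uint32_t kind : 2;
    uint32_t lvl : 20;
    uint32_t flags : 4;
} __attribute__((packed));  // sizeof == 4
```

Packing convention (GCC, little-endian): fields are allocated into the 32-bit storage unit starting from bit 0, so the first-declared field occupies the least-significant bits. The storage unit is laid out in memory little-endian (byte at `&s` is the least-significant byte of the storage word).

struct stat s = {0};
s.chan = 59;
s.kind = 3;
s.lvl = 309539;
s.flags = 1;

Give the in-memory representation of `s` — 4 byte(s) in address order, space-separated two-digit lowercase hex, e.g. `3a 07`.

[0+:6] chan=59 & 0x3f = 0x3b; word=0x0000003b
[6+:2] kind=3 & 0x3 = 0x3; word=0x000000fb
[8+:20] lvl=309539 & 0xfffff = 0x4b923; word=0x04b923fb
[28+:4] flags=1 & 0xf = 0x1; word=0x14b923fb
word = 0x14b923fb → little-endian bytes:
  [0]=0xfb  [1]=0x23  [2]=0xb9  [3]=0x14

fb 23 b9 14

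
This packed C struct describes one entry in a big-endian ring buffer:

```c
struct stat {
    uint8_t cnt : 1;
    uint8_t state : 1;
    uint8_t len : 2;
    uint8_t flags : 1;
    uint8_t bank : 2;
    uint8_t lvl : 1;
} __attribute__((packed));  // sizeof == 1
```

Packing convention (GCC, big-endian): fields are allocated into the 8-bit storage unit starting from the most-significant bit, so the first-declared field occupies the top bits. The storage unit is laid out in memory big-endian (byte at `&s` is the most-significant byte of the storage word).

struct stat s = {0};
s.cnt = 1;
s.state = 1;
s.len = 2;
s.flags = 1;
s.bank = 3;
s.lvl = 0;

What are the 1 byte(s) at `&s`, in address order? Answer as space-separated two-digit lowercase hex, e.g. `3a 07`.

cnt (1b) val=1 bits=0x1 at bit 7: 0x80
state (1b) val=1 bits=0x1 at bit 6: 0xc0
len (2b) val=2 bits=0x2 at bit 4: 0xe0
flags (1b) val=1 bits=0x1 at bit 3: 0xe8
bank (2b) val=3 bits=0x3 at bit 1: 0xee
lvl (1b) val=0 bits=0x0 at bit 0: 0xee
word = 0xee → big-endian bytes:
  [0]=0xee

ee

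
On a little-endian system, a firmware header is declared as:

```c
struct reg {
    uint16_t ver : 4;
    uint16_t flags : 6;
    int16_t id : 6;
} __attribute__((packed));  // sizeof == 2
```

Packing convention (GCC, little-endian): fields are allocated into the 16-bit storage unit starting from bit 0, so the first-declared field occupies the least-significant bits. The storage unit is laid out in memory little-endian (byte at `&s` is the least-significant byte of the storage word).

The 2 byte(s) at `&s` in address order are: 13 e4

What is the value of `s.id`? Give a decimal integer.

-7

[0]=0x13 [1]=0xe4 (little-endian) → word 0xe413
ver [0+:4] = (word>>0) & 0xf = 3
flags [4+:6] = (word>>4) & 0x3f = 1
id [10+:6] = (word>>10) & 0x3f = 57  ←
id signed 6b, MSB=1: 57 - 64 = -7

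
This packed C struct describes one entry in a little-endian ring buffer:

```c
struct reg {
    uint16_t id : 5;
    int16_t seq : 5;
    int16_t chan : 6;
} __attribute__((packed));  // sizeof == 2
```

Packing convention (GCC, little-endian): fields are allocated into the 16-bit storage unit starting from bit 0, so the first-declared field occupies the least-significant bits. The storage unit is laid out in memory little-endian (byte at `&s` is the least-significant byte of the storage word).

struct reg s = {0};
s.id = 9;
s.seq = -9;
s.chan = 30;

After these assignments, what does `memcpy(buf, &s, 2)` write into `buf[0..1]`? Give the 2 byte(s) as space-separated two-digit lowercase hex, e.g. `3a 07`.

e9 7a

id:5 = 9 → 0x9 << 0 → word 0x0009
seq:5 = -9 → 0x17 << 5 → word 0x02e9
chan:6 = 30 → 0x1e << 10 → word 0x7ae9
word = 0x7ae9 → little-endian bytes:
  [0]=0xe9  [1]=0x7a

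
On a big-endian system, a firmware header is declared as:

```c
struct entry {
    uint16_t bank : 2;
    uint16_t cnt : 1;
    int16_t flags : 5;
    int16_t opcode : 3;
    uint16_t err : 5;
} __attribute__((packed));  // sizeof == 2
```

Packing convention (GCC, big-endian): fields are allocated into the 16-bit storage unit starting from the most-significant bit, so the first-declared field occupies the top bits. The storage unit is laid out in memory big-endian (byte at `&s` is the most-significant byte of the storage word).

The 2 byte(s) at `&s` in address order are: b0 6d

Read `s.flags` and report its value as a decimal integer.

[0]=0xb0 [1]=0x6d (big-endian) → word 0xb06d
bank:2 @ bit 14 → (0xb06d>>14)&0x3 = 0x2
cnt:1 @ bit 13 → (0xb06d>>13)&0x1 = 0x1
flags:5 @ bit 8 → (0xb06d>>8)&0x1f = 0x10  ←
opcode:3 @ bit 5 → (0xb06d>>5)&0x7 = 0x3
err:5 @ bit 0 → (0xb06d>>0)&0x1f = 0xd
flags signed 5b, MSB=1: 16 - 32 = -16

-16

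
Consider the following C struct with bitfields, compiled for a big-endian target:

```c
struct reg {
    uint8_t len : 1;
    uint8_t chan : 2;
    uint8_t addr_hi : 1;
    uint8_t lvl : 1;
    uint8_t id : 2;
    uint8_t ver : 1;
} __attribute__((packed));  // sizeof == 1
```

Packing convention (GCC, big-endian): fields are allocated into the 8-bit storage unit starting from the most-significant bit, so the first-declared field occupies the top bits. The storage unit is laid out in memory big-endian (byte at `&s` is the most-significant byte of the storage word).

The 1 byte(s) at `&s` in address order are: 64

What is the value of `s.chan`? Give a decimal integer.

3

[0]=0x64 (big-endian) → word 0x64
len [7+:1] = (word>>7) & 0x1 = 0
chan [5+:2] = (word>>5) & 0x3 = 3  ←
addr_hi [4+:1] = (word>>4) & 0x1 = 0
lvl [3+:1] = (word>>3) & 0x1 = 0
id [1+:2] = (word>>1) & 0x3 = 2
ver [0+:1] = (word>>0) & 0x1 = 0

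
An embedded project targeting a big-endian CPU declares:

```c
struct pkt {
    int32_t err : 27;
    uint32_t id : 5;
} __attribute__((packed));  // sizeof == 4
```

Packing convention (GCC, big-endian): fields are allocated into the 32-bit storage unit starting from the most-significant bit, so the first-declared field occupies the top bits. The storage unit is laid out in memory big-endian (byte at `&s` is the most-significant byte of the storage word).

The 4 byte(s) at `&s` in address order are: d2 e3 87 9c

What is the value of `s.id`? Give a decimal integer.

[0]=0xd2 [1]=0xe3 [2]=0x87 [3]=0x9c (big-endian) → word 0xd2e3879c
err [5+:27] = (word>>5) & 0x7ffffff = 110566460
id [0+:5] = (word>>0) & 0x1f = 28  ←

28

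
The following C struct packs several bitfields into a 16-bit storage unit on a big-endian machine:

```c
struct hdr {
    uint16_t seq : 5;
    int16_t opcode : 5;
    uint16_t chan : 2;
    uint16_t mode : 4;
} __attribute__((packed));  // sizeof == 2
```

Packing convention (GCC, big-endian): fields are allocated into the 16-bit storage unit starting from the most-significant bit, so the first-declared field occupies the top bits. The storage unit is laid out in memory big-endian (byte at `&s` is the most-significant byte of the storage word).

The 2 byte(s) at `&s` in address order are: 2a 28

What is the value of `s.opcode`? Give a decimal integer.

8

[0]=0x2a [1]=0x28 (big-endian) → word 0x2a28
seq:5 @ bit 11 → (0x2a28>>11)&0x1f = 0x5
opcode:5 @ bit 6 → (0x2a28>>6)&0x1f = 0x8  ←
chan:2 @ bit 4 → (0x2a28>>4)&0x3 = 0x2
mode:4 @ bit 0 → (0x2a28>>0)&0xf = 0x8
opcode signed 5b, MSB=0: value = 8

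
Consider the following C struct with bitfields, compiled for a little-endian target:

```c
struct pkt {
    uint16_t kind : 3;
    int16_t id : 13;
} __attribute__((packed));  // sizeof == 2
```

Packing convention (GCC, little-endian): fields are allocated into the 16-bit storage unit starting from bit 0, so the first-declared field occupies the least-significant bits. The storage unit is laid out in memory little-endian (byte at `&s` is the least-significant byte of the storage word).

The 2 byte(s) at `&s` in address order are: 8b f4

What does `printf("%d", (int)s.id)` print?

-367

[0]=0x8b [1]=0xf4 (little-endian) → word 0xf48b
kind [0+:3] = (word>>0) & 0x7 = 3
id [3+:13] = (word>>3) & 0x1fff = 7825  ←
id signed 13b, MSB=1: 7825 - 8192 = -367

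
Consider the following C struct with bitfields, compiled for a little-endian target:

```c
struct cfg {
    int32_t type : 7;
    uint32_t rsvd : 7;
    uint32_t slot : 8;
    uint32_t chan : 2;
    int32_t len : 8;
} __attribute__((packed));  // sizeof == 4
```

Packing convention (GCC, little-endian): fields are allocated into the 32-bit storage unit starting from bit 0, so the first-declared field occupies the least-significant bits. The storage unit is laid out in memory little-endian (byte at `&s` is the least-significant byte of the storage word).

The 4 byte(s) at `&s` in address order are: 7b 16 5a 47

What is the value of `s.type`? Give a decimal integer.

[0]=0x7b [1]=0x16 [2]=0x5a [3]=0x47 (little-endian) → word 0x475a167b
type [0+:7] = (word>>0) & 0x7f = 123  ←
rsvd [7+:7] = (word>>7) & 0x7f = 44
slot [14+:8] = (word>>14) & 0xff = 104
chan [22+:2] = (word>>22) & 0x3 = 1
len [24+:8] = (word>>24) & 0xff = 71
type signed 7b, MSB=1: 123 - 128 = -5

-5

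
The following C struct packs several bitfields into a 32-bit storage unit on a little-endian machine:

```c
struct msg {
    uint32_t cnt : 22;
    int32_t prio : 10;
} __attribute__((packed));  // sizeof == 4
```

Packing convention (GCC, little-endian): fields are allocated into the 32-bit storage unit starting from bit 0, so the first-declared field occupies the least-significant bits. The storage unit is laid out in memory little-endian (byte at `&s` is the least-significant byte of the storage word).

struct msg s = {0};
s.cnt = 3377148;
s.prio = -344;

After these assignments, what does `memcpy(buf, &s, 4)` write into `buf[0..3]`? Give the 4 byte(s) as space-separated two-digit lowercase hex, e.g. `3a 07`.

[0+:22] cnt=3377148 & 0x3fffff = 0x3387fc; word=0x003387fc
[22+:10] prio=-344 & 0x3ff = 0x2a8; word=0xaa3387fc
word = 0xaa3387fc → little-endian bytes:
  [0]=0xfc  [1]=0x87  [2]=0x33  [3]=0xaa

fc 87 33 aa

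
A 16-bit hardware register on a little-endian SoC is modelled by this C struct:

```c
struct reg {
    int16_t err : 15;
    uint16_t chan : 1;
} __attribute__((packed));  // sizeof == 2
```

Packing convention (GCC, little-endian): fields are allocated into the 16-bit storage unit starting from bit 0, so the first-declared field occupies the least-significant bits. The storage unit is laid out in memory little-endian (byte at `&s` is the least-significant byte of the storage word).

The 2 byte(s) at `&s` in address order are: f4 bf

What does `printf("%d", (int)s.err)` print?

16372

[0]=0xf4 [1]=0xbf (little-endian) → word 0xbff4
err:15 @ bit 0 → (0xbff4>>0)&0x7fff = 0x3ff4  ←
chan:1 @ bit 15 → (0xbff4>>15)&0x1 = 0x1
err signed 15b, MSB=0: value = 16372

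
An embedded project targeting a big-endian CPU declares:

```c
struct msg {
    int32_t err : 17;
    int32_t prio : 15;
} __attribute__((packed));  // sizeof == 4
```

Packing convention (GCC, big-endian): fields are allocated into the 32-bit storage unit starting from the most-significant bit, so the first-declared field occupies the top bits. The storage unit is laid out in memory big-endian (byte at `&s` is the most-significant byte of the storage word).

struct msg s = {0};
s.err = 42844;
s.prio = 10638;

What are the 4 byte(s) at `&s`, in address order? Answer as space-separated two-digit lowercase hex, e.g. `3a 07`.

err:17 = 42844 → 0xa75c << 15 → word 0x53ae0000
prio:15 = 10638 → 0x298e << 0 → word 0x53ae298e
word = 0x53ae298e → big-endian bytes:
  [0]=0x53  [1]=0xae  [2]=0x29  [3]=0x8e

53 ae 29 8e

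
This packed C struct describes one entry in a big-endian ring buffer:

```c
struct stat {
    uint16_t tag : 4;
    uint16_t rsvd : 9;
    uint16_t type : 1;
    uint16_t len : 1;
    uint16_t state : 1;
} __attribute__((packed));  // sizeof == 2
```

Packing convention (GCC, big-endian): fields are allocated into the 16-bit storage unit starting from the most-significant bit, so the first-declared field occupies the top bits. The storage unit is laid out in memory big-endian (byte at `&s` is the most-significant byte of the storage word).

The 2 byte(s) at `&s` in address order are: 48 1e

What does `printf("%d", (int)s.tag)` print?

[0]=0x48 [1]=0x1e (big-endian) → word 0x481e
tag [12+:4] = (word>>12) & 0xf = 4  ←
rsvd [3+:9] = (word>>3) & 0x1ff = 259
type [2+:1] = (word>>2) & 0x1 = 1
len [1+:1] = (word>>1) & 0x1 = 1
state [0+:1] = (word>>0) & 0x1 = 0

4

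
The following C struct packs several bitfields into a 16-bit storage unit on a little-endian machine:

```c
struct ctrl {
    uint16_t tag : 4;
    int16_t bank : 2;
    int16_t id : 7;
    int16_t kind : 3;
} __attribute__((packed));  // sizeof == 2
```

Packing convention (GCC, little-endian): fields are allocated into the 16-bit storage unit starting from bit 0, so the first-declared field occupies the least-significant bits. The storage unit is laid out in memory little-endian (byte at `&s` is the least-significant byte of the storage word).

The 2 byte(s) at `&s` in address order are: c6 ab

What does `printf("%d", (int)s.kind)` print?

-3

[0]=0xc6 [1]=0xab (little-endian) → word 0xabc6
tag:4 @ bit 0 → (0xabc6>>0)&0xf = 0x6
bank:2 @ bit 4 → (0xabc6>>4)&0x3 = 0x0
id:7 @ bit 6 → (0xabc6>>6)&0x7f = 0x2f
kind:3 @ bit 13 → (0xabc6>>13)&0x7 = 0x5  ←
kind signed 3b, MSB=1: 5 - 8 = -3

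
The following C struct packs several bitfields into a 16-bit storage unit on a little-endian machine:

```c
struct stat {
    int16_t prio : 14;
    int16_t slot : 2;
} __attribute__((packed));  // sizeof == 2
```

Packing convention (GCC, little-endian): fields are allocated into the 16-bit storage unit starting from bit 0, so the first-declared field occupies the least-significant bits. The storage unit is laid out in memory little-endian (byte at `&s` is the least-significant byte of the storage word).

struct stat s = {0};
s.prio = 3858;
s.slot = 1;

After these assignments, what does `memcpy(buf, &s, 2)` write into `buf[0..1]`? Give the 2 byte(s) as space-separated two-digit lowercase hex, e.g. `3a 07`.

12 4f

[0+:14] prio=3858 & 0x3fff = 0xf12; word=0x0f12
[14+:2] slot=1 & 0x3 = 0x1; word=0x4f12
word = 0x4f12 → little-endian bytes:
  [0]=0x12  [1]=0x4f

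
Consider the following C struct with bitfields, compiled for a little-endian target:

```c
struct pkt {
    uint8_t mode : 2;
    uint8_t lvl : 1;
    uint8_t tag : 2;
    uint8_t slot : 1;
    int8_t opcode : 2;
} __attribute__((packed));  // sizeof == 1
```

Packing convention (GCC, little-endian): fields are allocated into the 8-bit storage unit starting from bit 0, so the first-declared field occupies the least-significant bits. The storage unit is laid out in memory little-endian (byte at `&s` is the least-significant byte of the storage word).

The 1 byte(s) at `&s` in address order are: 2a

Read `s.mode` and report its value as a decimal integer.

2

[0]=0x2a (little-endian) → word 0x2a
mode:2 @ bit 0 → (0x2a>>0)&0x3 = 0x2  ←
lvl:1 @ bit 2 → (0x2a>>2)&0x1 = 0x0
tag:2 @ bit 3 → (0x2a>>3)&0x3 = 0x1
slot:1 @ bit 5 → (0x2a>>5)&0x1 = 0x1
opcode:2 @ bit 6 → (0x2a>>6)&0x3 = 0x0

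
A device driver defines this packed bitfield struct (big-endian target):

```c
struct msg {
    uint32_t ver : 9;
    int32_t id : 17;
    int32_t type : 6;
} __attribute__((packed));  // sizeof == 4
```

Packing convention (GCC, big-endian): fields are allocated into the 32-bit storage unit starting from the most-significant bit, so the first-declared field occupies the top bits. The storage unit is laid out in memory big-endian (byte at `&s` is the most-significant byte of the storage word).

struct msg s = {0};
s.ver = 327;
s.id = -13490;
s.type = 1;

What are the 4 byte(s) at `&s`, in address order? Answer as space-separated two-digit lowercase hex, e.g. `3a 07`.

ver (9b) val=327 bits=0x147 at bit 23: 0xa3800000
id (17b) val=-13490 bits=0x1cb4e at bit 6: 0xa3f2d380
type (6b) val=1 bits=0x1 at bit 0: 0xa3f2d381
word = 0xa3f2d381 → big-endian bytes:
  [0]=0xa3  [1]=0xf2  [2]=0xd3  [3]=0x81

a3 f2 d3 81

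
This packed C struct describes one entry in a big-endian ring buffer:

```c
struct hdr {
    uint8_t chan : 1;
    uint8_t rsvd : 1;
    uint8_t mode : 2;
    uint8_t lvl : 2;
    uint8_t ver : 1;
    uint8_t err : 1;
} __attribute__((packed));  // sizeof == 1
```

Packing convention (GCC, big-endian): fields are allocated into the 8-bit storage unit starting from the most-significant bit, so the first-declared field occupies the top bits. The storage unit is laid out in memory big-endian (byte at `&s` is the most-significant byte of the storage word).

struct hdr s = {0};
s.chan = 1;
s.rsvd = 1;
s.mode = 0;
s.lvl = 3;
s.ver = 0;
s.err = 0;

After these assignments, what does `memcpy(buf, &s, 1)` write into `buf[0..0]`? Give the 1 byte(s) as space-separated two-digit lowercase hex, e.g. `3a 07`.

chan (1b) val=1 bits=0x1 at bit 7: 0x80
rsvd (1b) val=1 bits=0x1 at bit 6: 0xc0
mode (2b) val=0 bits=0x0 at bit 4: 0xc0
lvl (2b) val=3 bits=0x3 at bit 2: 0xcc
ver (1b) val=0 bits=0x0 at bit 1: 0xcc
err (1b) val=0 bits=0x0 at bit 0: 0xcc
word = 0xcc → big-endian bytes:
  [0]=0xcc

cc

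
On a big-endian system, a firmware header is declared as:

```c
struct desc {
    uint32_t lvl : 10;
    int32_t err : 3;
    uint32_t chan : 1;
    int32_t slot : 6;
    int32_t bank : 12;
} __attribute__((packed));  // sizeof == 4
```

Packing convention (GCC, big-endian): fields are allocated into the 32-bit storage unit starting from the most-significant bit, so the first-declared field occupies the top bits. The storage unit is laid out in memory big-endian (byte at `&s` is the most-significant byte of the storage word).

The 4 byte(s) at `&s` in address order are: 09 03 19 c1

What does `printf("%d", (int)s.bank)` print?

[0]=0x09 [1]=0x03 [2]=0x19 [3]=0xc1 (big-endian) → word 0x090319c1
lvl [22+:10] = (word>>22) & 0x3ff = 36
err [19+:3] = (word>>19) & 0x7 = 0
chan [18+:1] = (word>>18) & 0x1 = 0
slot [12+:6] = (word>>12) & 0x3f = 49
bank [0+:12] = (word>>0) & 0xfff = 2497  ←
bank signed 12b, MSB=1: 2497 - 4096 = -1599

-1599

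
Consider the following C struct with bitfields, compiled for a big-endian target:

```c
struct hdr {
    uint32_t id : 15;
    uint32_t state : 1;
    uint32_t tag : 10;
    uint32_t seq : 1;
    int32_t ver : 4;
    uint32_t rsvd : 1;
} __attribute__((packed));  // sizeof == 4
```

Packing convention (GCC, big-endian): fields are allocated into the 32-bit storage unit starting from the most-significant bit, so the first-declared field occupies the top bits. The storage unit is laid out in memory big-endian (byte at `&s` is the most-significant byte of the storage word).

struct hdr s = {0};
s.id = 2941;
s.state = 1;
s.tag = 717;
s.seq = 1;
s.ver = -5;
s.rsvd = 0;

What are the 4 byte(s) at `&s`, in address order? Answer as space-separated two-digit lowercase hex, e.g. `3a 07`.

16 fb b3 76

id:15 = 2941 → 0xb7d << 17 → word 0x16fa0000
state:1 = 1 → 0x1 << 16 → word 0x16fb0000
tag:10 = 717 → 0x2cd << 6 → word 0x16fbb340
seq:1 = 1 → 0x1 << 5 → word 0x16fbb360
ver:4 = -5 → 0xb << 1 → word 0x16fbb376
rsvd:1 = 0 → 0x0 << 0 → word 0x16fbb376
word = 0x16fbb376 → big-endian bytes:
  [0]=0x16  [1]=0xfb  [2]=0xb3  [3]=0x76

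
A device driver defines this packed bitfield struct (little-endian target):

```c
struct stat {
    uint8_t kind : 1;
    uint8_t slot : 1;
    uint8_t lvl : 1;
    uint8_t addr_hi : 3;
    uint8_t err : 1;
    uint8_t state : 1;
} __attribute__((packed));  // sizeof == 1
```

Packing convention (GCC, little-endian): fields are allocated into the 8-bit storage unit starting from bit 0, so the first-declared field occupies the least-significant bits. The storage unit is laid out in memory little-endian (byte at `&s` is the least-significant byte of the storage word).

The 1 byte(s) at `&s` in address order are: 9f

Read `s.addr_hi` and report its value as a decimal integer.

[0]=0x9f (little-endian) → word 0x9f
kind [0+:1] = (word>>0) & 0x1 = 1
slot [1+:1] = (word>>1) & 0x1 = 1
lvl [2+:1] = (word>>2) & 0x1 = 1
addr_hi [3+:3] = (word>>3) & 0x7 = 3  ←
err [6+:1] = (word>>6) & 0x1 = 0
state [7+:1] = (word>>7) & 0x1 = 1

3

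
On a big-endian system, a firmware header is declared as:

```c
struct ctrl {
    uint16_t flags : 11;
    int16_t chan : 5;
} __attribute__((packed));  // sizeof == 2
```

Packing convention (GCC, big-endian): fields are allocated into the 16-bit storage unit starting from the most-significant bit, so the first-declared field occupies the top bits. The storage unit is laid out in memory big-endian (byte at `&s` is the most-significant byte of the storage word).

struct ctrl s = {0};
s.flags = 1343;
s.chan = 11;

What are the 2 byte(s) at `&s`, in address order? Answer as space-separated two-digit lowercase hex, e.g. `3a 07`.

flags (11b) val=1343 bits=0x53f at bit 5: 0xa7e0
chan (5b) val=11 bits=0xb at bit 0: 0xa7eb
word = 0xa7eb → big-endian bytes:
  [0]=0xa7  [1]=0xeb

a7 eb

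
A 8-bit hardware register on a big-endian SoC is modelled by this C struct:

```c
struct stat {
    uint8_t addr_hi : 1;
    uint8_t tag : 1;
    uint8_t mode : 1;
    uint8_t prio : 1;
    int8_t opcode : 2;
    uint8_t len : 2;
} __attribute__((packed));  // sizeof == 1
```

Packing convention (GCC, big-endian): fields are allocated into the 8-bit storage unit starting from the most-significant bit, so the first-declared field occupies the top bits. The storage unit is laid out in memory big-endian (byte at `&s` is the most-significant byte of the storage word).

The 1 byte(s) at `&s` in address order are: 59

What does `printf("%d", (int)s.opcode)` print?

[0]=0x59 (big-endian) → word 0x59
addr_hi:1 @ bit 7 → (0x59>>7)&0x1 = 0x0
tag:1 @ bit 6 → (0x59>>6)&0x1 = 0x1
mode:1 @ bit 5 → (0x59>>5)&0x1 = 0x0
prio:1 @ bit 4 → (0x59>>4)&0x1 = 0x1
opcode:2 @ bit 2 → (0x59>>2)&0x3 = 0x2  ←
len:2 @ bit 0 → (0x59>>0)&0x3 = 0x1
opcode signed 2b, MSB=1: 2 - 4 = -2

-2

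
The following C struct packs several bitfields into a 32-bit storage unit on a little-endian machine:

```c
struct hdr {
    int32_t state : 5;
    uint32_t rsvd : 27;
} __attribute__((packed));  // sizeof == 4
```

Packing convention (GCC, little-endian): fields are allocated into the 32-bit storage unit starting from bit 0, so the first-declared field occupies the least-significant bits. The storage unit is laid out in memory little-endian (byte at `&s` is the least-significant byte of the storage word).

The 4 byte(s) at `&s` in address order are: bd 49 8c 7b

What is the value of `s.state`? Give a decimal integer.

[0]=0xbd [1]=0x49 [2]=0x8c [3]=0x7b (little-endian) → word 0x7b8c49bd
state [0+:5] = (word>>0) & 0x1f = 29  ←
rsvd [5+:27] = (word>>5) & 0x7ffffff = 64774733
state signed 5b, MSB=1: 29 - 32 = -3

-3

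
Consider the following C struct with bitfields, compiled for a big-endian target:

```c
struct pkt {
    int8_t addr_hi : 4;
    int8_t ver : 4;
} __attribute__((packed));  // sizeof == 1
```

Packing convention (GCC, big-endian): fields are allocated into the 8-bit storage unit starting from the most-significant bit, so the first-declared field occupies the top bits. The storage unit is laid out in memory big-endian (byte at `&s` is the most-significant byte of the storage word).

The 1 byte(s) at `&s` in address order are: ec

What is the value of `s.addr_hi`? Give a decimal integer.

-2

[0]=0xec (big-endian) → word 0xec
addr_hi [4+:4] = (word>>4) & 0xf = 14  ←
ver [0+:4] = (word>>0) & 0xf = 12
addr_hi signed 4b, MSB=1: 14 - 16 = -2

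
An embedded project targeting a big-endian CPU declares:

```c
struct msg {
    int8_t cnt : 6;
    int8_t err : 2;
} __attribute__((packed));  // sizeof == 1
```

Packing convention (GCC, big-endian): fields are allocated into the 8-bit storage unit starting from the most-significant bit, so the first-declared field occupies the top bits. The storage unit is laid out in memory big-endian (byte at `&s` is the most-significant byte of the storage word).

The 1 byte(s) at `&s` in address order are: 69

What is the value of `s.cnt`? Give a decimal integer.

[0]=0x69 (big-endian) → word 0x69
cnt [2+:6] = (word>>2) & 0x3f = 26  ←
err [0+:2] = (word>>0) & 0x3 = 1
cnt signed 6b, MSB=0: value = 26

26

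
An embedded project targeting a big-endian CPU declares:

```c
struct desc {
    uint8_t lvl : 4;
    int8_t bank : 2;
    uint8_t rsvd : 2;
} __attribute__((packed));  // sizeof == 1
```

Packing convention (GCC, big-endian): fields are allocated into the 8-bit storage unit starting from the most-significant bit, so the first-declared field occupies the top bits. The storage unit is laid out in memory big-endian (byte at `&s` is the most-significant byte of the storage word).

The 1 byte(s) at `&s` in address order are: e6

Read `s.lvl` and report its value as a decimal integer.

14

[0]=0xe6 (big-endian) → word 0xe6
lvl:4 @ bit 4 → (0xe6>>4)&0xf = 0xe  ←
bank:2 @ bit 2 → (0xe6>>2)&0x3 = 0x1
rsvd:2 @ bit 0 → (0xe6>>0)&0x3 = 0x2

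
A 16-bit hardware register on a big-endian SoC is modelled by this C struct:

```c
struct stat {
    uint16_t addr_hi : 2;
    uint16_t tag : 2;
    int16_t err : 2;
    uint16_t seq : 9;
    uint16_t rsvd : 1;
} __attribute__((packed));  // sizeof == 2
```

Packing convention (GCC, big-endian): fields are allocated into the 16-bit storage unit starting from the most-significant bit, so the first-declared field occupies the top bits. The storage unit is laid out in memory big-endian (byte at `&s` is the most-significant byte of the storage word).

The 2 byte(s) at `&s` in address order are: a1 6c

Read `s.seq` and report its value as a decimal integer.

182

[0]=0xa1 [1]=0x6c (big-endian) → word 0xa16c
addr_hi [14+:2] = (word>>14) & 0x3 = 2
tag [12+:2] = (word>>12) & 0x3 = 2
err [10+:2] = (word>>10) & 0x3 = 0
seq [1+:9] = (word>>1) & 0x1ff = 182  ←
rsvd [0+:1] = (word>>0) & 0x1 = 0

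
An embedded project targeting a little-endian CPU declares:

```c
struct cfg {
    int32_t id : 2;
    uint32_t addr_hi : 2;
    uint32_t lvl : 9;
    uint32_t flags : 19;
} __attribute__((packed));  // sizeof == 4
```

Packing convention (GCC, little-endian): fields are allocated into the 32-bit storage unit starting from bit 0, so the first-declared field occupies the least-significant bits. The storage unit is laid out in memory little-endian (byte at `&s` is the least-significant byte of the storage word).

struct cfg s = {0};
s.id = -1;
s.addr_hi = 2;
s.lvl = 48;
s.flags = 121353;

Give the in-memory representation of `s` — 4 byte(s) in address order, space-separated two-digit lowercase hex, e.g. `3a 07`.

0b 23 41 3b

[0+:2] id=-1 & 0x3 = 0x3; word=0x00000003
[2+:2] addr_hi=2 & 0x3 = 0x2; word=0x0000000b
[4+:9] lvl=48 & 0x1ff = 0x30; word=0x0000030b
[13+:19] flags=121353 & 0x7ffff = 0x1da09; word=0x3b41230b
word = 0x3b41230b → little-endian bytes:
  [0]=0x0b  [1]=0x23  [2]=0x41  [3]=0x3b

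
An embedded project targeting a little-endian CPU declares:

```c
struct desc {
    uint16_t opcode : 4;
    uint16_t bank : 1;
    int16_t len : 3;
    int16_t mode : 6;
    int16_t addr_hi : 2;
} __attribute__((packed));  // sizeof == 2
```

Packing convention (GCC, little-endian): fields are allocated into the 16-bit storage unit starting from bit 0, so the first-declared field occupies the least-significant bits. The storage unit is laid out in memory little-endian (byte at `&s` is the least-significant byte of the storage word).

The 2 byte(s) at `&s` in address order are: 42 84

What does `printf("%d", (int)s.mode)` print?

[0]=0x42 [1]=0x84 (little-endian) → word 0x8442
opcode [0+:4] = (word>>0) & 0xf = 2
bank [4+:1] = (word>>4) & 0x1 = 0
len [5+:3] = (word>>5) & 0x7 = 2
mode [8+:6] = (word>>8) & 0x3f = 4  ←
addr_hi [14+:2] = (word>>14) & 0x3 = 2
mode signed 6b, MSB=0: value = 4

4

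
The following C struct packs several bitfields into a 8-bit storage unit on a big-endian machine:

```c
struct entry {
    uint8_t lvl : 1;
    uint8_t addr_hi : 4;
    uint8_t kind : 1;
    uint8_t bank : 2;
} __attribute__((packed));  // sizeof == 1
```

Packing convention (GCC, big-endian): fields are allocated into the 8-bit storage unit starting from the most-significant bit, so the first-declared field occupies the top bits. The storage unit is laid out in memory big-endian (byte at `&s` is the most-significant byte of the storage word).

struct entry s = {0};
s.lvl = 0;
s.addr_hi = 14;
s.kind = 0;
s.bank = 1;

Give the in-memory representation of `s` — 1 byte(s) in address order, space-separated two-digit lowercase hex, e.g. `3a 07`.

lvl (1b) val=0 bits=0x0 at bit 7: 0x00
addr_hi (4b) val=14 bits=0xe at bit 3: 0x70
kind (1b) val=0 bits=0x0 at bit 2: 0x70
bank (2b) val=1 bits=0x1 at bit 0: 0x71
word = 0x71 → big-endian bytes:
  [0]=0x71

71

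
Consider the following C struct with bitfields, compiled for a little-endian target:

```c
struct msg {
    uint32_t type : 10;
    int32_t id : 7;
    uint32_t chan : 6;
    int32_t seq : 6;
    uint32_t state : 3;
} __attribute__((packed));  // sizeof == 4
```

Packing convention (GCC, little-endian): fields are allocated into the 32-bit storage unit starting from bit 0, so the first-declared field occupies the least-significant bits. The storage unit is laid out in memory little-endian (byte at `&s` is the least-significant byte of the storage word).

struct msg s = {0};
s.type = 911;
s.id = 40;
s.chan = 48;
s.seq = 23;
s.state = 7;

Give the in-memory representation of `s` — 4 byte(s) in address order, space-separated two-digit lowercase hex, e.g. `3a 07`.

[0+:10] type=911 & 0x3ff = 0x38f; word=0x0000038f
[10+:7] id=40 & 0x7f = 0x28; word=0x0000a38f
[17+:6] chan=48 & 0x3f = 0x30; word=0x0060a38f
[23+:6] seq=23 & 0x3f = 0x17; word=0x0be0a38f
[29+:3] state=7 & 0x7 = 0x7; word=0xebe0a38f
word = 0xebe0a38f → little-endian bytes:
  [0]=0x8f  [1]=0xa3  [2]=0xe0  [3]=0xeb

8f a3 e0 eb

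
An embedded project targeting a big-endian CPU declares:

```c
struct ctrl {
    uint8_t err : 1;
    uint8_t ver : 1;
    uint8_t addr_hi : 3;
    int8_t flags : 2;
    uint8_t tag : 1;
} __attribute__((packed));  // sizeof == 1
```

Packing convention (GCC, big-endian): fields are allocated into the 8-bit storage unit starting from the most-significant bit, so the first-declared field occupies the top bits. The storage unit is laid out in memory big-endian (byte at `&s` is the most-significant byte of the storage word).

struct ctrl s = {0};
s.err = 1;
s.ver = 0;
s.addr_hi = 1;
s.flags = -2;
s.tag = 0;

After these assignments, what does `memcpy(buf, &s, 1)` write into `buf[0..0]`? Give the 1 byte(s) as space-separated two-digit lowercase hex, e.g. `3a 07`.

8c

err (1b) val=1 bits=0x1 at bit 7: 0x80
ver (1b) val=0 bits=0x0 at bit 6: 0x80
addr_hi (3b) val=1 bits=0x1 at bit 3: 0x88
flags (2b) val=-2 bits=0x2 at bit 1: 0x8c
tag (1b) val=0 bits=0x0 at bit 0: 0x8c
word = 0x8c → big-endian bytes:
  [0]=0x8c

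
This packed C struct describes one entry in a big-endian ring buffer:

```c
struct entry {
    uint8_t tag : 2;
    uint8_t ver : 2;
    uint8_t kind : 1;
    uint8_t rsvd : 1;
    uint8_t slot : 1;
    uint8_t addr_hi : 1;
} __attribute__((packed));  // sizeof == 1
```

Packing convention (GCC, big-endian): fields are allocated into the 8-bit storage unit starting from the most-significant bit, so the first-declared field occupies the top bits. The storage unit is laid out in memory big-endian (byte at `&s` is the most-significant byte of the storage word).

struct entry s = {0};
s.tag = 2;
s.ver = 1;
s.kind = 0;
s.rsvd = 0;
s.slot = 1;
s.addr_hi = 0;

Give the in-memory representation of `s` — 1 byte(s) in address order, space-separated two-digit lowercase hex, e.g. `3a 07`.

tag:2 = 2 → 0x2 << 6 → word 0x80
ver:2 = 1 → 0x1 << 4 → word 0x90
kind:1 = 0 → 0x0 << 3 → word 0x90
rsvd:1 = 0 → 0x0 << 2 → word 0x90
slot:1 = 1 → 0x1 << 1 → word 0x92
addr_hi:1 = 0 → 0x0 << 0 → word 0x92
word = 0x92 → big-endian bytes:
  [0]=0x92

92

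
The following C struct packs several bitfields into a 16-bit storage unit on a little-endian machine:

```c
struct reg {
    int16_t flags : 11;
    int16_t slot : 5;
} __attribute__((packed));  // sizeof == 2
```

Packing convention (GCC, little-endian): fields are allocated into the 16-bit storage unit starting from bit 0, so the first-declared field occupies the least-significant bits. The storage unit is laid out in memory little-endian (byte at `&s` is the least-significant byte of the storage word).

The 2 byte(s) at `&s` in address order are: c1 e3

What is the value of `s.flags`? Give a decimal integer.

[0]=0xc1 [1]=0xe3 (little-endian) → word 0xe3c1
flags [0+:11] = (word>>0) & 0x7ff = 961  ←
slot [11+:5] = (word>>11) & 0x1f = 28
flags signed 11b, MSB=0: value = 961

961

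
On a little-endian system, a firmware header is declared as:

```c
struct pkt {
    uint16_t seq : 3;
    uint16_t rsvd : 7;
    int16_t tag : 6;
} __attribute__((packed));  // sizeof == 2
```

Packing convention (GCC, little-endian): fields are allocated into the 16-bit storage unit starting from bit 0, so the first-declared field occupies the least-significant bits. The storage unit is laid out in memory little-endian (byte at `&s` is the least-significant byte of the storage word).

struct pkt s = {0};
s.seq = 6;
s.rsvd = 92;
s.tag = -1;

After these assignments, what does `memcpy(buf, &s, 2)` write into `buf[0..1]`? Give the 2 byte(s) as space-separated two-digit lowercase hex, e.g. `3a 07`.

seq (3b) val=6 bits=0x6 at bit 0: 0x0006
rsvd (7b) val=92 bits=0x5c at bit 3: 0x02e6
tag (6b) val=-1 bits=0x3f at bit 10: 0xfee6
word = 0xfee6 → little-endian bytes:
  [0]=0xe6  [1]=0xfe

e6 fe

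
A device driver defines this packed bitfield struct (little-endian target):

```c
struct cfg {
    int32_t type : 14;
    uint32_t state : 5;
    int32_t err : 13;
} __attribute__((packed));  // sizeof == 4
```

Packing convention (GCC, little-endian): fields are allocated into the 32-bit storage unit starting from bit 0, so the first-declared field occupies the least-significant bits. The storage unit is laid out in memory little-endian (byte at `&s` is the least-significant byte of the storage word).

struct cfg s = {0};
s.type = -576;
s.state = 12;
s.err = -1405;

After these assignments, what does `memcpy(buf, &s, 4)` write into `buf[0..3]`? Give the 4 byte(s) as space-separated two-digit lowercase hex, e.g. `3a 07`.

c0 3d 1b d4

type (14b) val=-576 bits=0x3dc0 at bit 0: 0x00003dc0
state (5b) val=12 bits=0xc at bit 14: 0x00033dc0
err (13b) val=-1405 bits=0x1a83 at bit 19: 0xd41b3dc0
word = 0xd41b3dc0 → little-endian bytes:
  [0]=0xc0  [1]=0x3d  [2]=0x1b  [3]=0xd4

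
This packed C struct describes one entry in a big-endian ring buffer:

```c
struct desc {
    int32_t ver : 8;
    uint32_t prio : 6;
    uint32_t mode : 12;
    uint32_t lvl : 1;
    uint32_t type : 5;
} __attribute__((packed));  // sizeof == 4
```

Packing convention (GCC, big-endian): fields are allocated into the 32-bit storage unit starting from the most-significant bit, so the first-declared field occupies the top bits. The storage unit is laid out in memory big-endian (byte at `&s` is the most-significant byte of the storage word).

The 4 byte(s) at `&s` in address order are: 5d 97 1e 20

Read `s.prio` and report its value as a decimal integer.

[0]=0x5d [1]=0x97 [2]=0x1e [3]=0x20 (big-endian) → word 0x5d971e20
ver [24+:8] = (word>>24) & 0xff = 93
prio [18+:6] = (word>>18) & 0x3f = 37  ←
mode [6+:12] = (word>>6) & 0xfff = 3192
lvl [5+:1] = (word>>5) & 0x1 = 1
type [0+:5] = (word>>0) & 0x1f = 0

37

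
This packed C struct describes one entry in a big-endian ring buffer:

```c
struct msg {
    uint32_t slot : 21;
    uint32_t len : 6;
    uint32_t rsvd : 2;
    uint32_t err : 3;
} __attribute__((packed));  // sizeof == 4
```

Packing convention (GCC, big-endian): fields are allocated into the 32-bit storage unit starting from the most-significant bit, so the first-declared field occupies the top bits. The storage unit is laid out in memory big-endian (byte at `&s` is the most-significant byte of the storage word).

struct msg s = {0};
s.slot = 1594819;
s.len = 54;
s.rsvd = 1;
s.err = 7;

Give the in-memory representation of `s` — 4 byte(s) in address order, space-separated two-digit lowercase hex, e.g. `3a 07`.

[11+:21] slot=1594819 & 0x1fffff = 0x1855c3; word=0xc2ae1800
[5+:6] len=54 & 0x3f = 0x36; word=0xc2ae1ec0
[3+:2] rsvd=1 & 0x3 = 0x1; word=0xc2ae1ec8
[0+:3] err=7 & 0x7 = 0x7; word=0xc2ae1ecf
word = 0xc2ae1ecf → big-endian bytes:
  [0]=0xc2  [1]=0xae  [2]=0x1e  [3]=0xcf

c2 ae 1e cf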